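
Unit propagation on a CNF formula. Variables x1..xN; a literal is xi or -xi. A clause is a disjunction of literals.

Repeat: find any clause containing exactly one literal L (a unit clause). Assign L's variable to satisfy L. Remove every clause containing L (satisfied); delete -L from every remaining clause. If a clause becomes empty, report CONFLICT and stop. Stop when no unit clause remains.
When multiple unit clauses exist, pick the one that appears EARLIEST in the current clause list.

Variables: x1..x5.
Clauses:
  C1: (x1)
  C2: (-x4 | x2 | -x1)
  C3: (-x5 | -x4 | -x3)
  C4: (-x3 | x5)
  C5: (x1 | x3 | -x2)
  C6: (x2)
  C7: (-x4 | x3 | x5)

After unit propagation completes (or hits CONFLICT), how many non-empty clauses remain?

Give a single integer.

unit clause [1] forces x1=T; simplify:
  drop -1 from [-4, 2, -1] -> [-4, 2]
  satisfied 2 clause(s); 5 remain; assigned so far: [1]
unit clause [2] forces x2=T; simplify:
  satisfied 2 clause(s); 3 remain; assigned so far: [1, 2]

Answer: 3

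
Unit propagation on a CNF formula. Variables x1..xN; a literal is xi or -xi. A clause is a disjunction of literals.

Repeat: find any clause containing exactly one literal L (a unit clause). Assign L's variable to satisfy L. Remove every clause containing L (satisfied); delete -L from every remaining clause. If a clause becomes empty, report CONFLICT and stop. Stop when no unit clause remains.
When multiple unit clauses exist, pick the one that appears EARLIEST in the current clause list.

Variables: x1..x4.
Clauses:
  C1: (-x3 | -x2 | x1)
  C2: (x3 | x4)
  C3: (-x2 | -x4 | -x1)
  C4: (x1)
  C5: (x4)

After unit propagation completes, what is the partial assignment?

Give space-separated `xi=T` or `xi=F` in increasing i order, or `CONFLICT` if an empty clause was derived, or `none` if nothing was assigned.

unit clause [1] forces x1=T; simplify:
  drop -1 from [-2, -4, -1] -> [-2, -4]
  satisfied 2 clause(s); 3 remain; assigned so far: [1]
unit clause [4] forces x4=T; simplify:
  drop -4 from [-2, -4] -> [-2]
  satisfied 2 clause(s); 1 remain; assigned so far: [1, 4]
unit clause [-2] forces x2=F; simplify:
  satisfied 1 clause(s); 0 remain; assigned so far: [1, 2, 4]

Answer: x1=T x2=F x4=T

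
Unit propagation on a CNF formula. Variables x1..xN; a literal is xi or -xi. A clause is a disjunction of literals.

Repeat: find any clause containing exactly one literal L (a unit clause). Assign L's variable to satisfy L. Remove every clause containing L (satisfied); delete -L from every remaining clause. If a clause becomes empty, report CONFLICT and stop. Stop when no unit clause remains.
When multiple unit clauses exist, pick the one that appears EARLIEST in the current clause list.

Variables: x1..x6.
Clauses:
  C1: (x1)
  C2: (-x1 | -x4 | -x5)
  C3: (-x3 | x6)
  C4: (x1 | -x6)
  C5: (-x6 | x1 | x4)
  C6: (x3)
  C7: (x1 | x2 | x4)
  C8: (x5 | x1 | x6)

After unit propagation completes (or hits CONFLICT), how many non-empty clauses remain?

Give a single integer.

Answer: 1

Derivation:
unit clause [1] forces x1=T; simplify:
  drop -1 from [-1, -4, -5] -> [-4, -5]
  satisfied 5 clause(s); 3 remain; assigned so far: [1]
unit clause [3] forces x3=T; simplify:
  drop -3 from [-3, 6] -> [6]
  satisfied 1 clause(s); 2 remain; assigned so far: [1, 3]
unit clause [6] forces x6=T; simplify:
  satisfied 1 clause(s); 1 remain; assigned so far: [1, 3, 6]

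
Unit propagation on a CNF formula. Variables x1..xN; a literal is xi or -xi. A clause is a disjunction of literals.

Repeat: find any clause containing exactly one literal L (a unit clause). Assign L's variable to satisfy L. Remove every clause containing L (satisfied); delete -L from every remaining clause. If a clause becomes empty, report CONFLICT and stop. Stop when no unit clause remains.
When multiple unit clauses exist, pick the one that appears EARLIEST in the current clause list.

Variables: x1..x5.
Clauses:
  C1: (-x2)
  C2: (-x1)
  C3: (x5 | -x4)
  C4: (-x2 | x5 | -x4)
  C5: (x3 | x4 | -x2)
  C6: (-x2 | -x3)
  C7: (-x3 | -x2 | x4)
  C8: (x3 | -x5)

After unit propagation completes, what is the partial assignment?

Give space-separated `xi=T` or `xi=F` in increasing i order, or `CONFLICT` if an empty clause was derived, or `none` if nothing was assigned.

unit clause [-2] forces x2=F; simplify:
  satisfied 5 clause(s); 3 remain; assigned so far: [2]
unit clause [-1] forces x1=F; simplify:
  satisfied 1 clause(s); 2 remain; assigned so far: [1, 2]

Answer: x1=F x2=F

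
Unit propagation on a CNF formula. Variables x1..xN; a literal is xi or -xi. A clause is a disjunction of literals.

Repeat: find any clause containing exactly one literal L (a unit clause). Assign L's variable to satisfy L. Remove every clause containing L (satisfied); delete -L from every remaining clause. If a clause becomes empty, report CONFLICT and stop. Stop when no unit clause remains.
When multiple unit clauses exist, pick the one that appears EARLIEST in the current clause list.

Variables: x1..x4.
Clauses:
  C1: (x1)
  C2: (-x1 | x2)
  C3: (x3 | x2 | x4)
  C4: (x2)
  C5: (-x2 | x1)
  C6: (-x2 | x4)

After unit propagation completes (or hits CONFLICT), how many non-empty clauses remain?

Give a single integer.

Answer: 0

Derivation:
unit clause [1] forces x1=T; simplify:
  drop -1 from [-1, 2] -> [2]
  satisfied 2 clause(s); 4 remain; assigned so far: [1]
unit clause [2] forces x2=T; simplify:
  drop -2 from [-2, 4] -> [4]
  satisfied 3 clause(s); 1 remain; assigned so far: [1, 2]
unit clause [4] forces x4=T; simplify:
  satisfied 1 clause(s); 0 remain; assigned so far: [1, 2, 4]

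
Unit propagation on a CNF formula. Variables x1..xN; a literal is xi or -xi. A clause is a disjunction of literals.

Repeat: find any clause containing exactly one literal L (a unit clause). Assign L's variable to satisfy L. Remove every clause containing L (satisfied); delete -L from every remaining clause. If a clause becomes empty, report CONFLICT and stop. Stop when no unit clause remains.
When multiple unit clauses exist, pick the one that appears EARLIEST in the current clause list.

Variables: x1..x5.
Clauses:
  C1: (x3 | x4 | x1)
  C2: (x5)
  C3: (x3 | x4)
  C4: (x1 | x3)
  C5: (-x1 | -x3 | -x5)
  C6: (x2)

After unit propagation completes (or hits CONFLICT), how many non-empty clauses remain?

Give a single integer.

Answer: 4

Derivation:
unit clause [5] forces x5=T; simplify:
  drop -5 from [-1, -3, -5] -> [-1, -3]
  satisfied 1 clause(s); 5 remain; assigned so far: [5]
unit clause [2] forces x2=T; simplify:
  satisfied 1 clause(s); 4 remain; assigned so far: [2, 5]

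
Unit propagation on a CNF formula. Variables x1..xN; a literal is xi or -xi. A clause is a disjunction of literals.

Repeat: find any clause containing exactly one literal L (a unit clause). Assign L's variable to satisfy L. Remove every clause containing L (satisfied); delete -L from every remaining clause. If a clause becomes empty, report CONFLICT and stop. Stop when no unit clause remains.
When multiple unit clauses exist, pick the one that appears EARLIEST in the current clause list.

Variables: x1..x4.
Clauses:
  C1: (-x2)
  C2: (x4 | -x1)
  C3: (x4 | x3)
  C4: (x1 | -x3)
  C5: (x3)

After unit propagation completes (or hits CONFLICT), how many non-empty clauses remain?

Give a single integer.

Answer: 0

Derivation:
unit clause [-2] forces x2=F; simplify:
  satisfied 1 clause(s); 4 remain; assigned so far: [2]
unit clause [3] forces x3=T; simplify:
  drop -3 from [1, -3] -> [1]
  satisfied 2 clause(s); 2 remain; assigned so far: [2, 3]
unit clause [1] forces x1=T; simplify:
  drop -1 from [4, -1] -> [4]
  satisfied 1 clause(s); 1 remain; assigned so far: [1, 2, 3]
unit clause [4] forces x4=T; simplify:
  satisfied 1 clause(s); 0 remain; assigned so far: [1, 2, 3, 4]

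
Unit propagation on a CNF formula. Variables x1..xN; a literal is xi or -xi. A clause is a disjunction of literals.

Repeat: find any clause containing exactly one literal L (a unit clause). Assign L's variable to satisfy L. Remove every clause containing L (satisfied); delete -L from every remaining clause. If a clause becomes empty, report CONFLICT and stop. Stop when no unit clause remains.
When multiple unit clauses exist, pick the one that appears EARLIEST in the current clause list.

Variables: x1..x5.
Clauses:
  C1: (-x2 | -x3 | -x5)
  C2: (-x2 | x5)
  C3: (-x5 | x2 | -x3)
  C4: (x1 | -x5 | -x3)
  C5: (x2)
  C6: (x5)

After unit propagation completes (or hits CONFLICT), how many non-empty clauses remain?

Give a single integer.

unit clause [2] forces x2=T; simplify:
  drop -2 from [-2, -3, -5] -> [-3, -5]
  drop -2 from [-2, 5] -> [5]
  satisfied 2 clause(s); 4 remain; assigned so far: [2]
unit clause [5] forces x5=T; simplify:
  drop -5 from [-3, -5] -> [-3]
  drop -5 from [1, -5, -3] -> [1, -3]
  satisfied 2 clause(s); 2 remain; assigned so far: [2, 5]
unit clause [-3] forces x3=F; simplify:
  satisfied 2 clause(s); 0 remain; assigned so far: [2, 3, 5]

Answer: 0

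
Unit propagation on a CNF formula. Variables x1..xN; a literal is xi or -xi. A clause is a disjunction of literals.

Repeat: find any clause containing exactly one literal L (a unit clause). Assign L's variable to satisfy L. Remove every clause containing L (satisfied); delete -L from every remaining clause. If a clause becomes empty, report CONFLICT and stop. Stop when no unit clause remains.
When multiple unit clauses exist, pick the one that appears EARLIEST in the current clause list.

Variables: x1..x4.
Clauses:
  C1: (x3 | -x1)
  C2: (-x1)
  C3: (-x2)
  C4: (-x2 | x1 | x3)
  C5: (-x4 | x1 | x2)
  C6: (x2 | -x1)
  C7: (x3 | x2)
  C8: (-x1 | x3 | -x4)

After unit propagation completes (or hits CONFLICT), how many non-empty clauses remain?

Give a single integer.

unit clause [-1] forces x1=F; simplify:
  drop 1 from [-2, 1, 3] -> [-2, 3]
  drop 1 from [-4, 1, 2] -> [-4, 2]
  satisfied 4 clause(s); 4 remain; assigned so far: [1]
unit clause [-2] forces x2=F; simplify:
  drop 2 from [-4, 2] -> [-4]
  drop 2 from [3, 2] -> [3]
  satisfied 2 clause(s); 2 remain; assigned so far: [1, 2]
unit clause [-4] forces x4=F; simplify:
  satisfied 1 clause(s); 1 remain; assigned so far: [1, 2, 4]
unit clause [3] forces x3=T; simplify:
  satisfied 1 clause(s); 0 remain; assigned so far: [1, 2, 3, 4]

Answer: 0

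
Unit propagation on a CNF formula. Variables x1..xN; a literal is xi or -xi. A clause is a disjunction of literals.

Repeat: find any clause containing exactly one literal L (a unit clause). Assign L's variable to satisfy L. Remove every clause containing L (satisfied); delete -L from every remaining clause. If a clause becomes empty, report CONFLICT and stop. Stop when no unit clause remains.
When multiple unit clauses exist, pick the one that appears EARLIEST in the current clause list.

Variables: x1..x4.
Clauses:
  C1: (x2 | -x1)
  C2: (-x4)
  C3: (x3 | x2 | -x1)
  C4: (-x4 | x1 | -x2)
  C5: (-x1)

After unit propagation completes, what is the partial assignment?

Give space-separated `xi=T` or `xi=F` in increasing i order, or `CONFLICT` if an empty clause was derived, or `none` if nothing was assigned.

unit clause [-4] forces x4=F; simplify:
  satisfied 2 clause(s); 3 remain; assigned so far: [4]
unit clause [-1] forces x1=F; simplify:
  satisfied 3 clause(s); 0 remain; assigned so far: [1, 4]

Answer: x1=F x4=F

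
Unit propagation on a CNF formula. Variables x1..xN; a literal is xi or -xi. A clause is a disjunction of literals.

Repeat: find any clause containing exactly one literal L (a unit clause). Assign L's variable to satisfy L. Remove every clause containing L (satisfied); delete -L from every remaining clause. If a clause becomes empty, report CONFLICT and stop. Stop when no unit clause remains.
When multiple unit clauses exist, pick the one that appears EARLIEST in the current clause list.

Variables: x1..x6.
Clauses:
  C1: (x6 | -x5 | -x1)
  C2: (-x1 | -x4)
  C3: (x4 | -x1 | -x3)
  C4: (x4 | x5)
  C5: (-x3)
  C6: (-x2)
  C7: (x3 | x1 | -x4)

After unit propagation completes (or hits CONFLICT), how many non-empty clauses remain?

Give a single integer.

Answer: 4

Derivation:
unit clause [-3] forces x3=F; simplify:
  drop 3 from [3, 1, -4] -> [1, -4]
  satisfied 2 clause(s); 5 remain; assigned so far: [3]
unit clause [-2] forces x2=F; simplify:
  satisfied 1 clause(s); 4 remain; assigned so far: [2, 3]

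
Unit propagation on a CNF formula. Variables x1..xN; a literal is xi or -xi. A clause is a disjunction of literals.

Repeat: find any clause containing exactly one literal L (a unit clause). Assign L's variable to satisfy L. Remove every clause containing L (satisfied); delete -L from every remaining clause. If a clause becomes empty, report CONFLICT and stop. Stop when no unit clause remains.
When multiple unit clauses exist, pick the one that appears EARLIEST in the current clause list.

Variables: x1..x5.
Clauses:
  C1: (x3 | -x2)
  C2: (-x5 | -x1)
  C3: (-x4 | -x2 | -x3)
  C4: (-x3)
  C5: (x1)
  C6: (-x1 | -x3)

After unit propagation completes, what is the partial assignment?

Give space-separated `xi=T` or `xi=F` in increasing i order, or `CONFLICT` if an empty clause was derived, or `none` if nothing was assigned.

Answer: x1=T x2=F x3=F x5=F

Derivation:
unit clause [-3] forces x3=F; simplify:
  drop 3 from [3, -2] -> [-2]
  satisfied 3 clause(s); 3 remain; assigned so far: [3]
unit clause [-2] forces x2=F; simplify:
  satisfied 1 clause(s); 2 remain; assigned so far: [2, 3]
unit clause [1] forces x1=T; simplify:
  drop -1 from [-5, -1] -> [-5]
  satisfied 1 clause(s); 1 remain; assigned so far: [1, 2, 3]
unit clause [-5] forces x5=F; simplify:
  satisfied 1 clause(s); 0 remain; assigned so far: [1, 2, 3, 5]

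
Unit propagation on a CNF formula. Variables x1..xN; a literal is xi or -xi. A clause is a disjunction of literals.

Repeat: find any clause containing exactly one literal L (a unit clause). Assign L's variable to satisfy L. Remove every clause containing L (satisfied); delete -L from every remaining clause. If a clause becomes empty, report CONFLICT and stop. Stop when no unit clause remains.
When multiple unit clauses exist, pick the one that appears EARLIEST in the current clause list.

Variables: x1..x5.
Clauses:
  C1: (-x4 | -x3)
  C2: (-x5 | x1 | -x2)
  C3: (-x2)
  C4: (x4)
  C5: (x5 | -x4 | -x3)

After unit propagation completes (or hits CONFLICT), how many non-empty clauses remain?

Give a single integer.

Answer: 0

Derivation:
unit clause [-2] forces x2=F; simplify:
  satisfied 2 clause(s); 3 remain; assigned so far: [2]
unit clause [4] forces x4=T; simplify:
  drop -4 from [-4, -3] -> [-3]
  drop -4 from [5, -4, -3] -> [5, -3]
  satisfied 1 clause(s); 2 remain; assigned so far: [2, 4]
unit clause [-3] forces x3=F; simplify:
  satisfied 2 clause(s); 0 remain; assigned so far: [2, 3, 4]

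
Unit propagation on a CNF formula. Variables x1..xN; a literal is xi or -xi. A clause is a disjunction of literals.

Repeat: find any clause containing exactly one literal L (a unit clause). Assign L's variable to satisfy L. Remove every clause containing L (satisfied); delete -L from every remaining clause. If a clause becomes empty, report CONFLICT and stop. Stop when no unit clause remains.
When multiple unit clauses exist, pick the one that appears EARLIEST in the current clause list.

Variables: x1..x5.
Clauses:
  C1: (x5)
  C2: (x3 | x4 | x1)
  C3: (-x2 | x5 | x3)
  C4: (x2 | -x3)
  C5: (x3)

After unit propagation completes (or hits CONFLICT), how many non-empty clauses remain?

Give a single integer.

Answer: 0

Derivation:
unit clause [5] forces x5=T; simplify:
  satisfied 2 clause(s); 3 remain; assigned so far: [5]
unit clause [3] forces x3=T; simplify:
  drop -3 from [2, -3] -> [2]
  satisfied 2 clause(s); 1 remain; assigned so far: [3, 5]
unit clause [2] forces x2=T; simplify:
  satisfied 1 clause(s); 0 remain; assigned so far: [2, 3, 5]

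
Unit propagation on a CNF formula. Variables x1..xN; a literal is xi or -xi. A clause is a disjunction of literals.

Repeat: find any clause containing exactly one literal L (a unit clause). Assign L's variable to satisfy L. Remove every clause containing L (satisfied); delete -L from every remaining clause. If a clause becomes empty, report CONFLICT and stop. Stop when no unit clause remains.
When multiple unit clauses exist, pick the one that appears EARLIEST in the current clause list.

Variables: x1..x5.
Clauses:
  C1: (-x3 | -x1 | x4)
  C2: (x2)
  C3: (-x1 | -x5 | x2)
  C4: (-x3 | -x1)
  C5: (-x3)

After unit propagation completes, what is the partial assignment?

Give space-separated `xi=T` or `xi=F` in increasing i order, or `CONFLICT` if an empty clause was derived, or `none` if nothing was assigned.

unit clause [2] forces x2=T; simplify:
  satisfied 2 clause(s); 3 remain; assigned so far: [2]
unit clause [-3] forces x3=F; simplify:
  satisfied 3 clause(s); 0 remain; assigned so far: [2, 3]

Answer: x2=T x3=F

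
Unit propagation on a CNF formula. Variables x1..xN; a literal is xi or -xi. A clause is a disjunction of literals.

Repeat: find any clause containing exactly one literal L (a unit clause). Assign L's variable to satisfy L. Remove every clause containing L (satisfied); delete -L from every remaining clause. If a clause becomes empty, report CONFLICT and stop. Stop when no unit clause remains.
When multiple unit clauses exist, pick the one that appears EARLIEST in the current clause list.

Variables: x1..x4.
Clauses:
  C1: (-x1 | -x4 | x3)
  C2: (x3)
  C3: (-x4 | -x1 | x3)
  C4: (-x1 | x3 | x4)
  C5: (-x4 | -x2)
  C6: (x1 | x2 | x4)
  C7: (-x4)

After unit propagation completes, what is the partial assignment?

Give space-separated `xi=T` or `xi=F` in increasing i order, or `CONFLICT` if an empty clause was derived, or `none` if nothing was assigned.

Answer: x3=T x4=F

Derivation:
unit clause [3] forces x3=T; simplify:
  satisfied 4 clause(s); 3 remain; assigned so far: [3]
unit clause [-4] forces x4=F; simplify:
  drop 4 from [1, 2, 4] -> [1, 2]
  satisfied 2 clause(s); 1 remain; assigned so far: [3, 4]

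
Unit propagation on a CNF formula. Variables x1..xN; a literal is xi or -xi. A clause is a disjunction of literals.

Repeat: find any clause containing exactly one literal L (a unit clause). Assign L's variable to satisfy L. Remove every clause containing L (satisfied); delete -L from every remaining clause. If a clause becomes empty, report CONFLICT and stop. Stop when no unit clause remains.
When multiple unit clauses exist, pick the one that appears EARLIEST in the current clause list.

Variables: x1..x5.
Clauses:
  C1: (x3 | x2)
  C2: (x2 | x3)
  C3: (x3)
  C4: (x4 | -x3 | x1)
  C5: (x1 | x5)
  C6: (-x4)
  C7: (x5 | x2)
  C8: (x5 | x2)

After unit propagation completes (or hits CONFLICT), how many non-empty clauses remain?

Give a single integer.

unit clause [3] forces x3=T; simplify:
  drop -3 from [4, -3, 1] -> [4, 1]
  satisfied 3 clause(s); 5 remain; assigned so far: [3]
unit clause [-4] forces x4=F; simplify:
  drop 4 from [4, 1] -> [1]
  satisfied 1 clause(s); 4 remain; assigned so far: [3, 4]
unit clause [1] forces x1=T; simplify:
  satisfied 2 clause(s); 2 remain; assigned so far: [1, 3, 4]

Answer: 2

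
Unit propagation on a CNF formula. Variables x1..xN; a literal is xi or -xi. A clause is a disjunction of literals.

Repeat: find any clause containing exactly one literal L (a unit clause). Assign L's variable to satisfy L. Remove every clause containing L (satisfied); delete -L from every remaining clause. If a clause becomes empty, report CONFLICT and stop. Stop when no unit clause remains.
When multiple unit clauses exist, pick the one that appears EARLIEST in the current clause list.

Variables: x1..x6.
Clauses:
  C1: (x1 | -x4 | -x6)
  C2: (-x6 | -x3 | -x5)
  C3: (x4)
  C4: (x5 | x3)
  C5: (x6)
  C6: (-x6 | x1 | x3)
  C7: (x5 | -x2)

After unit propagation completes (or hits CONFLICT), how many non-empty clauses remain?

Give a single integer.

unit clause [4] forces x4=T; simplify:
  drop -4 from [1, -4, -6] -> [1, -6]
  satisfied 1 clause(s); 6 remain; assigned so far: [4]
unit clause [6] forces x6=T; simplify:
  drop -6 from [1, -6] -> [1]
  drop -6 from [-6, -3, -5] -> [-3, -5]
  drop -6 from [-6, 1, 3] -> [1, 3]
  satisfied 1 clause(s); 5 remain; assigned so far: [4, 6]
unit clause [1] forces x1=T; simplify:
  satisfied 2 clause(s); 3 remain; assigned so far: [1, 4, 6]

Answer: 3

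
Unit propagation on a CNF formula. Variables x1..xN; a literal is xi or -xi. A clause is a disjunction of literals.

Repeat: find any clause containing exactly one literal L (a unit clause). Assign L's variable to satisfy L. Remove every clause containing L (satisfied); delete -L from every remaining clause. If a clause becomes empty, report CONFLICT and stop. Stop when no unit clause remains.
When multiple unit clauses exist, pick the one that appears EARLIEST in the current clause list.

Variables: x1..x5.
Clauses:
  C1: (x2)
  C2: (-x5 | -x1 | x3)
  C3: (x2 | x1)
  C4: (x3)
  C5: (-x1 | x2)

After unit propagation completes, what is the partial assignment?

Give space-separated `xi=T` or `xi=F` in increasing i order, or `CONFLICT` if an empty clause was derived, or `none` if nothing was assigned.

unit clause [2] forces x2=T; simplify:
  satisfied 3 clause(s); 2 remain; assigned so far: [2]
unit clause [3] forces x3=T; simplify:
  satisfied 2 clause(s); 0 remain; assigned so far: [2, 3]

Answer: x2=T x3=T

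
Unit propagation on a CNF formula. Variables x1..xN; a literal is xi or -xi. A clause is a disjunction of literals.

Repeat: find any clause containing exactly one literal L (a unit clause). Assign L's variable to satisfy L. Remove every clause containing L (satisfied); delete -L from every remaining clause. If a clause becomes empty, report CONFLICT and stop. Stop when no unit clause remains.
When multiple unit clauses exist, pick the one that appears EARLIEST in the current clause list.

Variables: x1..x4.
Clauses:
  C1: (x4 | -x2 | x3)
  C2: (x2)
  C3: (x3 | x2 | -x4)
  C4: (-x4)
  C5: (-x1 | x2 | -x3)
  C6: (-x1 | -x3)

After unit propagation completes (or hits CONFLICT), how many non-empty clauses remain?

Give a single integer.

unit clause [2] forces x2=T; simplify:
  drop -2 from [4, -2, 3] -> [4, 3]
  satisfied 3 clause(s); 3 remain; assigned so far: [2]
unit clause [-4] forces x4=F; simplify:
  drop 4 from [4, 3] -> [3]
  satisfied 1 clause(s); 2 remain; assigned so far: [2, 4]
unit clause [3] forces x3=T; simplify:
  drop -3 from [-1, -3] -> [-1]
  satisfied 1 clause(s); 1 remain; assigned so far: [2, 3, 4]
unit clause [-1] forces x1=F; simplify:
  satisfied 1 clause(s); 0 remain; assigned so far: [1, 2, 3, 4]

Answer: 0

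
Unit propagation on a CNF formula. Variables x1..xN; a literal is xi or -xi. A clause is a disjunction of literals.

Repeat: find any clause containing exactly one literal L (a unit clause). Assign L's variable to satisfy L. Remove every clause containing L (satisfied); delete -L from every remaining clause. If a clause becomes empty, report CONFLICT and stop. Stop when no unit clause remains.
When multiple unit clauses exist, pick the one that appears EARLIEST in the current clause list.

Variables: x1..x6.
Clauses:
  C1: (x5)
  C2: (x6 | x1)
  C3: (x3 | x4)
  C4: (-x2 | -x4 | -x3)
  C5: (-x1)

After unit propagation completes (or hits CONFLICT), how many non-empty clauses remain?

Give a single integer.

Answer: 2

Derivation:
unit clause [5] forces x5=T; simplify:
  satisfied 1 clause(s); 4 remain; assigned so far: [5]
unit clause [-1] forces x1=F; simplify:
  drop 1 from [6, 1] -> [6]
  satisfied 1 clause(s); 3 remain; assigned so far: [1, 5]
unit clause [6] forces x6=T; simplify:
  satisfied 1 clause(s); 2 remain; assigned so far: [1, 5, 6]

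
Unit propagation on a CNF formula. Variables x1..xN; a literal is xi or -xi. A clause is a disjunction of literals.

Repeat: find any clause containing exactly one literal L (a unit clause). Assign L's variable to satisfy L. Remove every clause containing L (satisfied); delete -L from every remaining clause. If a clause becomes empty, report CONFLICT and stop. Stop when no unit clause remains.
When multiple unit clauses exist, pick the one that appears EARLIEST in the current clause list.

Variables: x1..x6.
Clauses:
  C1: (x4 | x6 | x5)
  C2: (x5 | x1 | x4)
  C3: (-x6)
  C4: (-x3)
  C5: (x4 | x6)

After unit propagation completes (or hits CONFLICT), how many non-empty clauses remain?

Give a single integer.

Answer: 0

Derivation:
unit clause [-6] forces x6=F; simplify:
  drop 6 from [4, 6, 5] -> [4, 5]
  drop 6 from [4, 6] -> [4]
  satisfied 1 clause(s); 4 remain; assigned so far: [6]
unit clause [-3] forces x3=F; simplify:
  satisfied 1 clause(s); 3 remain; assigned so far: [3, 6]
unit clause [4] forces x4=T; simplify:
  satisfied 3 clause(s); 0 remain; assigned so far: [3, 4, 6]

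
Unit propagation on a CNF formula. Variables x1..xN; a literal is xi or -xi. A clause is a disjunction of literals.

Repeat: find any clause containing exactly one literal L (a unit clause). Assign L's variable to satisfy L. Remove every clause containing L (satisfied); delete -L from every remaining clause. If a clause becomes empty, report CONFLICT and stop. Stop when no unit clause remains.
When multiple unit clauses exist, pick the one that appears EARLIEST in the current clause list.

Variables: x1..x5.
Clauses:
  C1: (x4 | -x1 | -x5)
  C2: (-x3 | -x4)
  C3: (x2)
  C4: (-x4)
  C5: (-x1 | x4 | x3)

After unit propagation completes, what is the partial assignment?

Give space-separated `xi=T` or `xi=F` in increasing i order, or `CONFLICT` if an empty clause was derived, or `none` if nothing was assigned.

Answer: x2=T x4=F

Derivation:
unit clause [2] forces x2=T; simplify:
  satisfied 1 clause(s); 4 remain; assigned so far: [2]
unit clause [-4] forces x4=F; simplify:
  drop 4 from [4, -1, -5] -> [-1, -5]
  drop 4 from [-1, 4, 3] -> [-1, 3]
  satisfied 2 clause(s); 2 remain; assigned so far: [2, 4]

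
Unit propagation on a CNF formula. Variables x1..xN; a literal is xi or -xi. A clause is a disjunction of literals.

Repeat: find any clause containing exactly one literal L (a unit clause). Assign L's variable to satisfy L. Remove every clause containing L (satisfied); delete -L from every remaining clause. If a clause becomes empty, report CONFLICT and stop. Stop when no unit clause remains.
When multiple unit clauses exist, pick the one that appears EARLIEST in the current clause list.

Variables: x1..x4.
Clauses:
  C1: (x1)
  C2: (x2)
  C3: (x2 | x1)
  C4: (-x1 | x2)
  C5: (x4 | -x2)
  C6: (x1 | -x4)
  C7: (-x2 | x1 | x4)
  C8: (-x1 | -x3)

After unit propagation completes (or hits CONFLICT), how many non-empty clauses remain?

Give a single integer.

Answer: 0

Derivation:
unit clause [1] forces x1=T; simplify:
  drop -1 from [-1, 2] -> [2]
  drop -1 from [-1, -3] -> [-3]
  satisfied 4 clause(s); 4 remain; assigned so far: [1]
unit clause [2] forces x2=T; simplify:
  drop -2 from [4, -2] -> [4]
  satisfied 2 clause(s); 2 remain; assigned so far: [1, 2]
unit clause [4] forces x4=T; simplify:
  satisfied 1 clause(s); 1 remain; assigned so far: [1, 2, 4]
unit clause [-3] forces x3=F; simplify:
  satisfied 1 clause(s); 0 remain; assigned so far: [1, 2, 3, 4]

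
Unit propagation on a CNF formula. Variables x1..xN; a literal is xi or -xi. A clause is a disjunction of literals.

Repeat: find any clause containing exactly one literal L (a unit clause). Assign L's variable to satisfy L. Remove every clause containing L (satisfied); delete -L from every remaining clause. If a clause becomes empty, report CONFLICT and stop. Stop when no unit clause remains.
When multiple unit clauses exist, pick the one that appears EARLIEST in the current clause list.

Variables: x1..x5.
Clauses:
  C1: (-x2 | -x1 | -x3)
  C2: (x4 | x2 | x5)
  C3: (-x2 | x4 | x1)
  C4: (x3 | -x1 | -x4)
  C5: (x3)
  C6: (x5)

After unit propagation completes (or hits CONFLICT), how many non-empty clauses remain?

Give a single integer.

Answer: 2

Derivation:
unit clause [3] forces x3=T; simplify:
  drop -3 from [-2, -1, -3] -> [-2, -1]
  satisfied 2 clause(s); 4 remain; assigned so far: [3]
unit clause [5] forces x5=T; simplify:
  satisfied 2 clause(s); 2 remain; assigned so far: [3, 5]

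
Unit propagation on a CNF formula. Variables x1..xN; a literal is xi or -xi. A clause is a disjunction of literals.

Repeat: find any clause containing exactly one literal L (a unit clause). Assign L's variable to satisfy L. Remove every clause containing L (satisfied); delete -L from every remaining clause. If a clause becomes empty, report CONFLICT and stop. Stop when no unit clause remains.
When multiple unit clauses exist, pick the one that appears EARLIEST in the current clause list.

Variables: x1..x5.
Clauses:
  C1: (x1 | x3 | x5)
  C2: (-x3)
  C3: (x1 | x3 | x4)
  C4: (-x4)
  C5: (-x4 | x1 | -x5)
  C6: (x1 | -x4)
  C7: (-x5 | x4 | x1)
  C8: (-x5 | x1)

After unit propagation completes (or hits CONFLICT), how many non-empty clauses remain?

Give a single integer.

unit clause [-3] forces x3=F; simplify:
  drop 3 from [1, 3, 5] -> [1, 5]
  drop 3 from [1, 3, 4] -> [1, 4]
  satisfied 1 clause(s); 7 remain; assigned so far: [3]
unit clause [-4] forces x4=F; simplify:
  drop 4 from [1, 4] -> [1]
  drop 4 from [-5, 4, 1] -> [-5, 1]
  satisfied 3 clause(s); 4 remain; assigned so far: [3, 4]
unit clause [1] forces x1=T; simplify:
  satisfied 4 clause(s); 0 remain; assigned so far: [1, 3, 4]

Answer: 0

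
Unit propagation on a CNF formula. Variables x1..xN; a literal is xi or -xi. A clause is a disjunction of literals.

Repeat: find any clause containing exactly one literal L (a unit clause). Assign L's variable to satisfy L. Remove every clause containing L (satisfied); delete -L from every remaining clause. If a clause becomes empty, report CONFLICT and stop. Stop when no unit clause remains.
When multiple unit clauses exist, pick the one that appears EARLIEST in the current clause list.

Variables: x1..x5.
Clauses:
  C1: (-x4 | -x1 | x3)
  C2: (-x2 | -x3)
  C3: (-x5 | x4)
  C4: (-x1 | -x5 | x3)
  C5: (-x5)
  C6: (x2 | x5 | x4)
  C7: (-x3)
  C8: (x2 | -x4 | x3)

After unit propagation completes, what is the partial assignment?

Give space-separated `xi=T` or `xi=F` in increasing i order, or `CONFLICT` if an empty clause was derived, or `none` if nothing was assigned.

Answer: x3=F x5=F

Derivation:
unit clause [-5] forces x5=F; simplify:
  drop 5 from [2, 5, 4] -> [2, 4]
  satisfied 3 clause(s); 5 remain; assigned so far: [5]
unit clause [-3] forces x3=F; simplify:
  drop 3 from [-4, -1, 3] -> [-4, -1]
  drop 3 from [2, -4, 3] -> [2, -4]
  satisfied 2 clause(s); 3 remain; assigned so far: [3, 5]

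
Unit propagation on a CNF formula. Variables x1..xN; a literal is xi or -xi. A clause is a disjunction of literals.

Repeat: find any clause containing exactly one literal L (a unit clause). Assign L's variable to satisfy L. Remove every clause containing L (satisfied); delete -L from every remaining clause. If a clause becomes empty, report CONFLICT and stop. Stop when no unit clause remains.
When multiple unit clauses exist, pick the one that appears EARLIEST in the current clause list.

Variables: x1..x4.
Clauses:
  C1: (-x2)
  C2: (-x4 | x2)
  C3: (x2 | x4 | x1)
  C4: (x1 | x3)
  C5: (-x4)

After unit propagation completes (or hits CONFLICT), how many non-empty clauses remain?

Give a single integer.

Answer: 0

Derivation:
unit clause [-2] forces x2=F; simplify:
  drop 2 from [-4, 2] -> [-4]
  drop 2 from [2, 4, 1] -> [4, 1]
  satisfied 1 clause(s); 4 remain; assigned so far: [2]
unit clause [-4] forces x4=F; simplify:
  drop 4 from [4, 1] -> [1]
  satisfied 2 clause(s); 2 remain; assigned so far: [2, 4]
unit clause [1] forces x1=T; simplify:
  satisfied 2 clause(s); 0 remain; assigned so far: [1, 2, 4]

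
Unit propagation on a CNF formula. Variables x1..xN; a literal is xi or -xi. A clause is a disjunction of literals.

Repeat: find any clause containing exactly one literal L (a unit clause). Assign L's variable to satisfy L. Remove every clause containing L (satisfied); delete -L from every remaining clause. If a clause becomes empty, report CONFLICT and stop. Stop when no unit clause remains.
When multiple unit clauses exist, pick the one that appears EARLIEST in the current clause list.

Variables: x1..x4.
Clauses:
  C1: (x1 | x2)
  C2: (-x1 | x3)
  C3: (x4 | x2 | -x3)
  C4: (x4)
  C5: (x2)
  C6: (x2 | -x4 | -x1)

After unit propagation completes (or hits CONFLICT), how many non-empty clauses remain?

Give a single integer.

unit clause [4] forces x4=T; simplify:
  drop -4 from [2, -4, -1] -> [2, -1]
  satisfied 2 clause(s); 4 remain; assigned so far: [4]
unit clause [2] forces x2=T; simplify:
  satisfied 3 clause(s); 1 remain; assigned so far: [2, 4]

Answer: 1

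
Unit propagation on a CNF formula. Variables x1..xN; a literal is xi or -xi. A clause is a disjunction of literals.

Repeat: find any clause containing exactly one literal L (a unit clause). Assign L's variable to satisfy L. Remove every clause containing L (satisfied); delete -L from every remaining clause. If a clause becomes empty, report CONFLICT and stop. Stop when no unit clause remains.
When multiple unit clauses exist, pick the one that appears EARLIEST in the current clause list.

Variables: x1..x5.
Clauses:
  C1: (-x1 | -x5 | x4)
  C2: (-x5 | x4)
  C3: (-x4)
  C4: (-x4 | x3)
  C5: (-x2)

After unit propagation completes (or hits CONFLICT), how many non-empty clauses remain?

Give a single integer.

Answer: 0

Derivation:
unit clause [-4] forces x4=F; simplify:
  drop 4 from [-1, -5, 4] -> [-1, -5]
  drop 4 from [-5, 4] -> [-5]
  satisfied 2 clause(s); 3 remain; assigned so far: [4]
unit clause [-5] forces x5=F; simplify:
  satisfied 2 clause(s); 1 remain; assigned so far: [4, 5]
unit clause [-2] forces x2=F; simplify:
  satisfied 1 clause(s); 0 remain; assigned so far: [2, 4, 5]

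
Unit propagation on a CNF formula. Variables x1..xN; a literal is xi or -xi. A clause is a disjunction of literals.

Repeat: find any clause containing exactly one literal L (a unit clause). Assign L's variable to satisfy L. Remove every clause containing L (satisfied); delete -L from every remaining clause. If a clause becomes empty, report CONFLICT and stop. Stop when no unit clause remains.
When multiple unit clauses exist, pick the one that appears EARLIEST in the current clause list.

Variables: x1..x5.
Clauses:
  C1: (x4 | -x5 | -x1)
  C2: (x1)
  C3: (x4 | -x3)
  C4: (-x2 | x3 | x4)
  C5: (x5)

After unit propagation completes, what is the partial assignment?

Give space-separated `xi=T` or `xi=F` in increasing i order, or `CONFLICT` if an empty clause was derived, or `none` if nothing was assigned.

Answer: x1=T x4=T x5=T

Derivation:
unit clause [1] forces x1=T; simplify:
  drop -1 from [4, -5, -1] -> [4, -5]
  satisfied 1 clause(s); 4 remain; assigned so far: [1]
unit clause [5] forces x5=T; simplify:
  drop -5 from [4, -5] -> [4]
  satisfied 1 clause(s); 3 remain; assigned so far: [1, 5]
unit clause [4] forces x4=T; simplify:
  satisfied 3 clause(s); 0 remain; assigned so far: [1, 4, 5]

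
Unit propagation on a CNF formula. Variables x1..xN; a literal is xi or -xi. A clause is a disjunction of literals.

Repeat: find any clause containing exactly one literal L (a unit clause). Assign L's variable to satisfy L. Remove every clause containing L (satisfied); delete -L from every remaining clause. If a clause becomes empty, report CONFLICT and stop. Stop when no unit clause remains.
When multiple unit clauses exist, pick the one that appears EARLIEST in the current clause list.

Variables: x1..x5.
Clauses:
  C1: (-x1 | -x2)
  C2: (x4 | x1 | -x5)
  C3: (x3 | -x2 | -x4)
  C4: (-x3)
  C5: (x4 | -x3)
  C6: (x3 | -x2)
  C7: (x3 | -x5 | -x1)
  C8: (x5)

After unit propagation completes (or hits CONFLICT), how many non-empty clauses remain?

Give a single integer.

unit clause [-3] forces x3=F; simplify:
  drop 3 from [3, -2, -4] -> [-2, -4]
  drop 3 from [3, -2] -> [-2]
  drop 3 from [3, -5, -1] -> [-5, -1]
  satisfied 2 clause(s); 6 remain; assigned so far: [3]
unit clause [-2] forces x2=F; simplify:
  satisfied 3 clause(s); 3 remain; assigned so far: [2, 3]
unit clause [5] forces x5=T; simplify:
  drop -5 from [4, 1, -5] -> [4, 1]
  drop -5 from [-5, -1] -> [-1]
  satisfied 1 clause(s); 2 remain; assigned so far: [2, 3, 5]
unit clause [-1] forces x1=F; simplify:
  drop 1 from [4, 1] -> [4]
  satisfied 1 clause(s); 1 remain; assigned so far: [1, 2, 3, 5]
unit clause [4] forces x4=T; simplify:
  satisfied 1 clause(s); 0 remain; assigned so far: [1, 2, 3, 4, 5]

Answer: 0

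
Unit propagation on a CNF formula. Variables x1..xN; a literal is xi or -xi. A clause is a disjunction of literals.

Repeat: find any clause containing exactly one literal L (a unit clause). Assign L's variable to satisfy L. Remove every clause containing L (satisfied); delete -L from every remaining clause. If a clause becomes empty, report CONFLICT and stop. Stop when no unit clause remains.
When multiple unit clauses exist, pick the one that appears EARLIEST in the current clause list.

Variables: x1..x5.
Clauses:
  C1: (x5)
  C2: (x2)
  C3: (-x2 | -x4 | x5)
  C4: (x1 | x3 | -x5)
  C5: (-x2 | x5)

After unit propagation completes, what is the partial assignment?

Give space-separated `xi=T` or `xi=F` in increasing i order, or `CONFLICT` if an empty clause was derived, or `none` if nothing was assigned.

unit clause [5] forces x5=T; simplify:
  drop -5 from [1, 3, -5] -> [1, 3]
  satisfied 3 clause(s); 2 remain; assigned so far: [5]
unit clause [2] forces x2=T; simplify:
  satisfied 1 clause(s); 1 remain; assigned so far: [2, 5]

Answer: x2=T x5=T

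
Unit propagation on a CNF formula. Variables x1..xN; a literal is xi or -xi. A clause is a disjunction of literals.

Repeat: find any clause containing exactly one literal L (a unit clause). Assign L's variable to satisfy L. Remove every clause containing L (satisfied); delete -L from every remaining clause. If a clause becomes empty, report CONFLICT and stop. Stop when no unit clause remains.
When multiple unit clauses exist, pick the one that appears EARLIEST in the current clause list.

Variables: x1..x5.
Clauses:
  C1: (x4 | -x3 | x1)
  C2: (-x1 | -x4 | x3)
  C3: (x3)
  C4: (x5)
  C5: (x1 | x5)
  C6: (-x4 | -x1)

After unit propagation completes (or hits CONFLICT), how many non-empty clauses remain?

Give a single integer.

Answer: 2

Derivation:
unit clause [3] forces x3=T; simplify:
  drop -3 from [4, -3, 1] -> [4, 1]
  satisfied 2 clause(s); 4 remain; assigned so far: [3]
unit clause [5] forces x5=T; simplify:
  satisfied 2 clause(s); 2 remain; assigned so far: [3, 5]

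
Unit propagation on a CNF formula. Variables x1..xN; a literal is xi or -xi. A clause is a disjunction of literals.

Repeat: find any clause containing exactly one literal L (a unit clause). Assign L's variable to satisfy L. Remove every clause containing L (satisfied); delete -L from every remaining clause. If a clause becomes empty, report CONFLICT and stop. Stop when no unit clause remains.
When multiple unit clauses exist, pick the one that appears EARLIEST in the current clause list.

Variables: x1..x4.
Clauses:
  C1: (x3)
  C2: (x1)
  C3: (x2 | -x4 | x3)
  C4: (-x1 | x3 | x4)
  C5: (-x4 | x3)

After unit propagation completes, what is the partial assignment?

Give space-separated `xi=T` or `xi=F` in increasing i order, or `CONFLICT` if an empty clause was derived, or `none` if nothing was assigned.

Answer: x1=T x3=T

Derivation:
unit clause [3] forces x3=T; simplify:
  satisfied 4 clause(s); 1 remain; assigned so far: [3]
unit clause [1] forces x1=T; simplify:
  satisfied 1 clause(s); 0 remain; assigned so far: [1, 3]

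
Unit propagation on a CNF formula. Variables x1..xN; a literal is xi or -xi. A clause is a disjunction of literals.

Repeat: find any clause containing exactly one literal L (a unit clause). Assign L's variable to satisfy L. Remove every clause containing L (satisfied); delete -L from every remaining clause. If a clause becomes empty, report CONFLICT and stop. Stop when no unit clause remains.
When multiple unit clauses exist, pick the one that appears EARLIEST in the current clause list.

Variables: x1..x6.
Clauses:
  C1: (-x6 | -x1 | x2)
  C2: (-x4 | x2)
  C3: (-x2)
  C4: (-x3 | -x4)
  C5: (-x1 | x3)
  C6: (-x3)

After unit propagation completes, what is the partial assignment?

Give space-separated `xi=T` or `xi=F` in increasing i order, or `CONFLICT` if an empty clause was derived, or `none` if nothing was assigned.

Answer: x1=F x2=F x3=F x4=F

Derivation:
unit clause [-2] forces x2=F; simplify:
  drop 2 from [-6, -1, 2] -> [-6, -1]
  drop 2 from [-4, 2] -> [-4]
  satisfied 1 clause(s); 5 remain; assigned so far: [2]
unit clause [-4] forces x4=F; simplify:
  satisfied 2 clause(s); 3 remain; assigned so far: [2, 4]
unit clause [-3] forces x3=F; simplify:
  drop 3 from [-1, 3] -> [-1]
  satisfied 1 clause(s); 2 remain; assigned so far: [2, 3, 4]
unit clause [-1] forces x1=F; simplify:
  satisfied 2 clause(s); 0 remain; assigned so far: [1, 2, 3, 4]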